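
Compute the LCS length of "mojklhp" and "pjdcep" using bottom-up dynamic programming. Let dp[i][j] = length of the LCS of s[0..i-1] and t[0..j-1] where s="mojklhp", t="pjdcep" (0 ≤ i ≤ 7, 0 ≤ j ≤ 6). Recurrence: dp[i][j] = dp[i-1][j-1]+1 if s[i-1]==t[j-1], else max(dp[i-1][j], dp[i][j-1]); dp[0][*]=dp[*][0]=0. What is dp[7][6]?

2

   ''  p  j  d  c  e  p
''  0  0  0  0  0  0  0
 m  0  0  0  0  0  0  0
 o  0  0  0  0  0  0  0
 j  0  0  1  1  1  1  1
 k  0  0  1  1  1  1  1
 l  0  0  1  1  1  1  1
 h  0  0  1  1  1  1  1
 p  0  1  1  1  1  1  2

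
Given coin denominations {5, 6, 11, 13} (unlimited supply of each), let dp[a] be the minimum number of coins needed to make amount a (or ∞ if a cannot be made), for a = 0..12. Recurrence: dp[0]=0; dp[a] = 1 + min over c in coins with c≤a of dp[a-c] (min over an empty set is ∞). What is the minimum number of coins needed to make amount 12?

 a  0  1  2  3  4  5  6  7  8  9 10 11 12
dp  0  -  -  -  -  1  1  -  -  -  2  1  2
(- denotes ∞ / unreachable)

2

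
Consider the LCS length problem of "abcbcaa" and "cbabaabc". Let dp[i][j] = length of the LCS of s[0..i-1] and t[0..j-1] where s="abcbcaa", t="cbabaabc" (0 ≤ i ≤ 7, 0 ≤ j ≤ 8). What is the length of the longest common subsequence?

   ''  c  b  a  b  a  a  b  c
''  0  0  0  0  0  0  0  0  0
 a  0  0  0  1  1  1  1  1  1
 b  0  0  1  1  2  2  2  2  2
 c  0  1  1  1  2  2  2  2  3
 b  0  1  2  2  2  2  2  3  3
 c  0  1  2  2  2  2  2  3  4
 a  0  1  2  3  3  3  3  3  4
 a  0  1  2  3  3  4  4  4  4

4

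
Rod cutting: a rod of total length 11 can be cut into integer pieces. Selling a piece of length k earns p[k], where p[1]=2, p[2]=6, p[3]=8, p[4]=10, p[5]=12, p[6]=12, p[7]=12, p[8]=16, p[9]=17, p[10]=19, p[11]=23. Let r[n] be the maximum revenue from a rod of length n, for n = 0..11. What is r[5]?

14

   n    0    1    2    3    4    5    6    7    8    9   10   11
r[n]    0    2    6    8   12   14   18   20   24   26   30   32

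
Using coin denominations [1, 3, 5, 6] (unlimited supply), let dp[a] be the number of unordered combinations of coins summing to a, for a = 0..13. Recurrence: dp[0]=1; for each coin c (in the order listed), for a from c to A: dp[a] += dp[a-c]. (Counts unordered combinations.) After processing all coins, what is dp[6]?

5

after  coin     0     1     2     3     4     5     6     7     8     9    10    11    12    13
          1     1     1     1     1     1     1     1     1     1     1     1     1     1     1
          3     1     1     1     2     2     2     3     3     3     4     4     4     5     5
          5     1     1     1     2     2     3     4     4     5     6     7     8     9    10
          6     1     1     1     2     2     3     5     5     6     8     9    11    14    15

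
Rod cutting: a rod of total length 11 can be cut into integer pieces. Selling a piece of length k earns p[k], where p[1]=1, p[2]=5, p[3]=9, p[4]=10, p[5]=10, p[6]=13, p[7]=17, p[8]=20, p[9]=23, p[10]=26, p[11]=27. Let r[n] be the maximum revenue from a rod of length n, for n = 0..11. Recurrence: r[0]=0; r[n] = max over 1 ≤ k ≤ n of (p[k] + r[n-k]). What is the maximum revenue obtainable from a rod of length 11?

   n    0    1    2    3    4    5    6    7    8    9   10   11
r[n]    0    1    5    9   10   14   18   19   23   27   28   32

32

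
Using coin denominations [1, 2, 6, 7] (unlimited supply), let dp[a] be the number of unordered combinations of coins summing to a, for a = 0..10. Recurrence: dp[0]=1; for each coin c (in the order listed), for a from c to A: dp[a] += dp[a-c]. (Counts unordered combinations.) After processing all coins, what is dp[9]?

after  coin     0     1     2     3     4     5     6     7     8     9    10
          1     1     1     1     1     1     1     1     1     1     1     1
          2     1     1     2     2     3     3     4     4     5     5     6
          6     1     1     2     2     3     3     5     5     7     7     9
          7     1     1     2     2     3     3     5     6     8     9    11

9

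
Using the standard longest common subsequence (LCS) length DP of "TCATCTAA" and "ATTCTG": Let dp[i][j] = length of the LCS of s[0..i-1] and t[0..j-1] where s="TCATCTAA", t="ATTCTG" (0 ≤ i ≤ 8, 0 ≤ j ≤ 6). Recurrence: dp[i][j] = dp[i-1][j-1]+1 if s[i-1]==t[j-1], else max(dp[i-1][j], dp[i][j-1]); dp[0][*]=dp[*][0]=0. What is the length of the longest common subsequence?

   ''  A  T  T  C  T  G
''  0  0  0  0  0  0  0
 T  0  0  1  1  1  1  1
 C  0  0  1  1  2  2  2
 A  0  1  1  1  2  2  2
 T  0  1  2  2  2  3  3
 C  0  1  2  2  3  3  3
 T  0  1  2  3  3  4  4
 A  0  1  2  3  3  4  4
 A  0  1  2  3  3  4  4

4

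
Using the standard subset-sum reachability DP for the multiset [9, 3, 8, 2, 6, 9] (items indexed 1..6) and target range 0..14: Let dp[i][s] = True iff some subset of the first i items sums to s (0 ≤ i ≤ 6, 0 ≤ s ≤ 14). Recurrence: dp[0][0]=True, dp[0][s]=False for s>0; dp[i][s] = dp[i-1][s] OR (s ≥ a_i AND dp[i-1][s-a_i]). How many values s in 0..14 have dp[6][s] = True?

12

i\s   0   1   2   3   4   5   6   7   8   9  10  11  12  13  14
  0   T   F   F   F   F   F   F   F   F   F   F   F   F   F   F
  1   T   F   F   F   F   F   F   F   F   T   F   F   F   F   F
  2   T   F   F   T   F   F   F   F   F   T   F   F   T   F   F
  3   T   F   F   T   F   F   F   F   T   T   F   T   T   F   F
  4   T   F   T   T   F   T   F   F   T   T   T   T   T   T   T
  5   T   F   T   T   F   T   T   F   T   T   T   T   T   T   T
  6   T   F   T   T   F   T   T   F   T   T   T   T   T   T   T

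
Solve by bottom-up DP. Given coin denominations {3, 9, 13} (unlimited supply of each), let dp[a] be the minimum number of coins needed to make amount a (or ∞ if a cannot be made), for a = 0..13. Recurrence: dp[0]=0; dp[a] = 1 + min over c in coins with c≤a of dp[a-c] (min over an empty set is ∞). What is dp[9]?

1

 a  0  1  2  3  4  5  6  7  8  9 10 11 12 13
dp  0  -  -  1  -  -  2  -  -  1  -  -  2  1
(- denotes ∞ / unreachable)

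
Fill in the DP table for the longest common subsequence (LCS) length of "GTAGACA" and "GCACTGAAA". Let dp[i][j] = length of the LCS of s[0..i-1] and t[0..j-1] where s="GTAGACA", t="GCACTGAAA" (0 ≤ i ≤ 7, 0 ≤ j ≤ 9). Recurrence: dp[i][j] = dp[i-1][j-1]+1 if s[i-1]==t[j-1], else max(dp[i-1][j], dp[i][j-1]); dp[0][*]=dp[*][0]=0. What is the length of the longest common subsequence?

5

   ''  G  C  A  C  T  G  A  A  A
''  0  0  0  0  0  0  0  0  0  0
 G  0  1  1  1  1  1  1  1  1  1
 T  0  1  1  1  1  2  2  2  2  2
 A  0  1  1  2  2  2  2  3  3  3
 G  0  1  1  2  2  2  3  3  3  3
 A  0  1  1  2  2  2  3  4  4  4
 C  0  1  2  2  3  3  3  4  4  4
 A  0  1  2  3  3  3  3  4  5  5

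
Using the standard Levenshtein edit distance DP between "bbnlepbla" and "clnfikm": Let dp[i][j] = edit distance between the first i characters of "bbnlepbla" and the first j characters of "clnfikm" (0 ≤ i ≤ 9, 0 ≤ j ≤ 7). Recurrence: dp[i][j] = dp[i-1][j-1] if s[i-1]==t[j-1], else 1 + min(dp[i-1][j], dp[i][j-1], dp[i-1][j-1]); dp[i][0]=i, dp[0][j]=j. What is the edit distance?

   ''  c  l  n  f  i  k  m
''  0  1  2  3  4  5  6  7
 b  1  1  2  3  4  5  6  7
 b  2  2  2  3  4  5  6  7
 n  3  3  3  2  3  4  5  6
 l  4  4  3  3  3  4  5  6
 e  5  5  4  4  4  4  5  6
 p  6  6  5  5  5  5  5  6
 b  7  7  6  6  6  6  6  6
 l  8  8  7  7  7  7  7  7
 a  9  9  8  8  8  8  8  8

8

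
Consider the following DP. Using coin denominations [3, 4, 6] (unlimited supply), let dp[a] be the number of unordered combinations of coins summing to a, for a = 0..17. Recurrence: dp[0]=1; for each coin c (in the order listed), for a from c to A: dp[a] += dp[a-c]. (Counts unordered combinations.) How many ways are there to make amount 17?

after  coin     0     1     2     3     4     5     6     7     8     9    10    11    12    13    14    15    16    17
          3     1     0     0     1     0     0     1     0     0     1     0     0     1     0     0     1     0     0
          4     1     0     0     1     1     0     1     1     1     1     1     1     2     1     1     2     2     1
          6     1     0     0     1     1     0     2     1     1     2     2     1     4     2     2     4     4     2

2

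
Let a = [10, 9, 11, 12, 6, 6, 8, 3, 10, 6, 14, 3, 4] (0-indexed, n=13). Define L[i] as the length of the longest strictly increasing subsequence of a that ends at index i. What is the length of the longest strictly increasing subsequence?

   i    0    1    2    3    4    5    6    7    8    9   10   11   12
a[i]   10    9   11   12    6    6    8    3   10    6   14    3    4
L[i]    1    1    2    3    1    1    2    1    3    2    4    1    2

4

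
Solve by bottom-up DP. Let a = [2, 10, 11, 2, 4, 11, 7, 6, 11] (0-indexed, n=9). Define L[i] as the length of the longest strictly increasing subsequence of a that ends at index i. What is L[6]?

3

   i    0    1    2    3    4    5    6    7    8
a[i]    2   10   11    2    4   11    7    6   11
L[i]    1    2    3    1    2    3    3    3    4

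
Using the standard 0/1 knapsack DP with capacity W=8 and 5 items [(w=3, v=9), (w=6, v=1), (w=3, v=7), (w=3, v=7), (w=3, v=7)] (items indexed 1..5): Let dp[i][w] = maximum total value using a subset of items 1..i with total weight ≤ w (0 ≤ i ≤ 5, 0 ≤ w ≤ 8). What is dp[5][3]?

i\w   0   1   2   3   4   5   6   7   8
  0   0   0   0   0   0   0   0   0   0
  1   0   0   0   9   9   9   9   9   9
  2   0   0   0   9   9   9   9   9   9
  3   0   0   0   9   9   9  16  16  16
  4   0   0   0   9   9   9  16  16  16
  5   0   0   0   9   9   9  16  16  16

9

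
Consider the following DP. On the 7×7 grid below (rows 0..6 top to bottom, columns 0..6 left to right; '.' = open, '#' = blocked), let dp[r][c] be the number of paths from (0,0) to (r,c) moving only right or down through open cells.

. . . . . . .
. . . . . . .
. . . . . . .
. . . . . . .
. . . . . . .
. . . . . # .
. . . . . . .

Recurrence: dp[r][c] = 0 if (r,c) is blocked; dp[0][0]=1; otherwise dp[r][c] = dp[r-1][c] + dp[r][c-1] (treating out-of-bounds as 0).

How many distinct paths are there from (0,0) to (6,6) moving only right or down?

420

r\c   0   1   2   3   4   5   6
  0   1   1   1   1   1   1   1
  1   1   2   3   4   5   6   7
  2   1   3   6  10  15  21  28
  3   1   4  10  20  35  56  84
  4   1   5  15  35  70 126 210
  5   1   6  21  56 126   0 210
  6   1   7  28  84 210 210 420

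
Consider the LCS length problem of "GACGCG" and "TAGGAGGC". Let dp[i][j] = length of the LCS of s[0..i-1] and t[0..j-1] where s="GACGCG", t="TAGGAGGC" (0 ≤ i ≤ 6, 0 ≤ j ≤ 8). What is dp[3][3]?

   ''  T  A  G  G  A  G  G  C
''  0  0  0  0  0  0  0  0  0
 G  0  0  0  1  1  1  1  1  1
 A  0  0  1  1  1  2  2  2  2
 C  0  0  1  1  1  2  2  2  3
 G  0  0  1  2  2  2  3  3  3
 C  0  0  1  2  2  2  3  3  4
 G  0  0  1  2  3  3  3  4  4

1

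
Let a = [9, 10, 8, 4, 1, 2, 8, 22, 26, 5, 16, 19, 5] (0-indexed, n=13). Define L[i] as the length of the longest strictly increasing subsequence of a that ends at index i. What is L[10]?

4

   i    0    1    2    3    4    5    6    7    8    9   10   11   12
a[i]    9   10    8    4    1    2    8   22   26    5   16   19    5
L[i]    1    2    1    1    1    2    3    4    5    3    4    5    3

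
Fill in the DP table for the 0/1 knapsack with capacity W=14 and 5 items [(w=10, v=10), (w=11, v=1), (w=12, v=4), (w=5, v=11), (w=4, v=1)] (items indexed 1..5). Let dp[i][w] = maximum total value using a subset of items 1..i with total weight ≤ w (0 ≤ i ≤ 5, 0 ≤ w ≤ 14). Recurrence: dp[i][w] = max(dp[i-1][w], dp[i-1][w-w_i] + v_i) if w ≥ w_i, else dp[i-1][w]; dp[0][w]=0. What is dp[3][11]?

10

i\w   0   1   2   3   4   5   6   7   8   9  10  11  12  13  14
  0   0   0   0   0   0   0   0   0   0   0   0   0   0   0   0
  1   0   0   0   0   0   0   0   0   0   0  10  10  10  10  10
  2   0   0   0   0   0   0   0   0   0   0  10  10  10  10  10
  3   0   0   0   0   0   0   0   0   0   0  10  10  10  10  10
  4   0   0   0   0   0  11  11  11  11  11  11  11  11  11  11
  5   0   0   0   0   1  11  11  11  11  12  12  12  12  12  12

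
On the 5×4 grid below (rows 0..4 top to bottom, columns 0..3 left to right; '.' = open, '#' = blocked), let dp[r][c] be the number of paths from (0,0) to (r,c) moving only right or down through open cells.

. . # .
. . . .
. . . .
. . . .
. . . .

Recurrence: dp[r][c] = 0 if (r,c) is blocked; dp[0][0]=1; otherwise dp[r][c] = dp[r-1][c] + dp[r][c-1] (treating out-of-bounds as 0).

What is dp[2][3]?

7

r\c   0   1   2   3
  0   1   1   0   0
  1   1   2   2   2
  2   1   3   5   7
  3   1   4   9  16
  4   1   5  14  30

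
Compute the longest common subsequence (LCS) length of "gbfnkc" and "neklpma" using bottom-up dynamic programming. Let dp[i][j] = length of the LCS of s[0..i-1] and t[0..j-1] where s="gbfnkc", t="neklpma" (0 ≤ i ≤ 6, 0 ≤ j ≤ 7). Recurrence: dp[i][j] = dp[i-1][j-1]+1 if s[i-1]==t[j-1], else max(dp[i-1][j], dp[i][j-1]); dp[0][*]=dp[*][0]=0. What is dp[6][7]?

   ''  n  e  k  l  p  m  a
''  0  0  0  0  0  0  0  0
 g  0  0  0  0  0  0  0  0
 b  0  0  0  0  0  0  0  0
 f  0  0  0  0  0  0  0  0
 n  0  1  1  1  1  1  1  1
 k  0  1  1  2  2  2  2  2
 c  0  1  1  2  2  2  2  2

2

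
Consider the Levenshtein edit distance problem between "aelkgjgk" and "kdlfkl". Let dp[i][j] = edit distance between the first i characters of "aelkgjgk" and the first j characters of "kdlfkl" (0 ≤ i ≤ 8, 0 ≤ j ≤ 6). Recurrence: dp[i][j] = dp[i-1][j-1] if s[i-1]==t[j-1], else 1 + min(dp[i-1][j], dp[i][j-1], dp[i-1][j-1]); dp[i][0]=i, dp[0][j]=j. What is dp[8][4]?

   ''  k  d  l  f  k  l
''  0  1  2  3  4  5  6
 a  1  1  2  3  4  5  6
 e  2  2  2  3  4  5  6
 l  3  3  3  2  3  4  5
 k  4  3  4  3  3  3  4
 g  5  4  4  4  4  4  4
 j  6  5  5  5  5  5  5
 g  7  6  6  6  6  6  6
 k  8  7  7  7  7  6  7

7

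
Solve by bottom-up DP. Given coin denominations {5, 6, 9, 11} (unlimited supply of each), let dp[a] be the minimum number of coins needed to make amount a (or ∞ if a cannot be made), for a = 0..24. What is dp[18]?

2

 a  0  1  2  3  4  5  6  7  8  9 10 11 12 13 14 15 16 17 18 19 20 21 22 23 24
dp  0  -  -  -  -  1  1  -  -  1  2  1  2  -  2  2  2  2  2  3  2  3  2  3  3
(- denotes ∞ / unreachable)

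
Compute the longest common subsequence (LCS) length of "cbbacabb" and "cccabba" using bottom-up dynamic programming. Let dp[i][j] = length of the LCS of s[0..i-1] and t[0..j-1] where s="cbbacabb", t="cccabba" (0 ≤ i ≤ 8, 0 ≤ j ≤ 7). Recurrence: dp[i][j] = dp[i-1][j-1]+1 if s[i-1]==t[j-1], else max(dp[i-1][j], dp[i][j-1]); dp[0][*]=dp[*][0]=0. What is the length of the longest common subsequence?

   ''  c  c  c  a  b  b  a
''  0  0  0  0  0  0  0  0
 c  0  1  1  1  1  1  1  1
 b  0  1  1  1  1  2  2  2
 b  0  1  1  1  1  2  3  3
 a  0  1  1  1  2  2  3  4
 c  0  1  2  2  2  2  3  4
 a  0  1  2  2  3  3  3  4
 b  0  1  2  2  3  4  4  4
 b  0  1  2  2  3  4  5  5

5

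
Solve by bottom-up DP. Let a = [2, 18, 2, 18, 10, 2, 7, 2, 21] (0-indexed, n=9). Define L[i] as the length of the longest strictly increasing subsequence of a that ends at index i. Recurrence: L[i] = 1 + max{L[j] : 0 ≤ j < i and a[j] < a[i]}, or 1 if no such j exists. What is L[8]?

   i    0    1    2    3    4    5    6    7    8
a[i]    2   18    2   18   10    2    7    2   21
L[i]    1    2    1    2    2    1    2    1    3

3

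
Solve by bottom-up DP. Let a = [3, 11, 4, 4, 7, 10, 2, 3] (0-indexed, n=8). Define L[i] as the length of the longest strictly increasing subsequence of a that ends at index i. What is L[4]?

3

   i    0    1    2    3    4    5    6    7
a[i]    3   11    4    4    7   10    2    3
L[i]    1    2    2    2    3    4    1    2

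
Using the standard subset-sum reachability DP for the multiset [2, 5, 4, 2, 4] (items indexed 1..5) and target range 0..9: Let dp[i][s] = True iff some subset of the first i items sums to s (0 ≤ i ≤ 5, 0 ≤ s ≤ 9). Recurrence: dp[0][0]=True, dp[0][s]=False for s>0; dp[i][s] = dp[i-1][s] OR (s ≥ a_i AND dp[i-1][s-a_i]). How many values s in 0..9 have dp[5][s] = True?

8

i\s   0   1   2   3   4   5   6   7   8   9
  0   T   F   F   F   F   F   F   F   F   F
  1   T   F   T   F   F   F   F   F   F   F
  2   T   F   T   F   F   T   F   T   F   F
  3   T   F   T   F   T   T   T   T   F   T
  4   T   F   T   F   T   T   T   T   T   T
  5   T   F   T   F   T   T   T   T   T   T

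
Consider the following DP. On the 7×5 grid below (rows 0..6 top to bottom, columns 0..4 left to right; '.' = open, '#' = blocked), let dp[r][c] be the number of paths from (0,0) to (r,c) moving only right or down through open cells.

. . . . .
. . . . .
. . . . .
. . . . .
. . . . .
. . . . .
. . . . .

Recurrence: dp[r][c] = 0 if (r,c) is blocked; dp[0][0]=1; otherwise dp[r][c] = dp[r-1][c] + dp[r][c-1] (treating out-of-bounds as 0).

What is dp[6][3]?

r\c   0   1   2   3   4
  0   1   1   1   1   1
  1   1   2   3   4   5
  2   1   3   6  10  15
  3   1   4  10  20  35
  4   1   5  15  35  70
  5   1   6  21  56 126
  6   1   7  28  84 210

84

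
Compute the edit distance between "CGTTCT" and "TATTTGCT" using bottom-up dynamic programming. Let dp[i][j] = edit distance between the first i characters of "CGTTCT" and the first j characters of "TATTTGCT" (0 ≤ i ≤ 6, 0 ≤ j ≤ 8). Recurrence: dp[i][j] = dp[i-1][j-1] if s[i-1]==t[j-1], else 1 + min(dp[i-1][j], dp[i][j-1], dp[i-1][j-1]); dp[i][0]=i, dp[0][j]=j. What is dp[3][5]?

   ''  T  A  T  T  T  G  C  T
''  0  1  2  3  4  5  6  7  8
 C  1  1  2  3  4  5  6  6  7
 G  2  2  2  3  4  5  5  6  7
 T  3  2  3  2  3  4  5  6  6
 T  4  3  3  3  2  3  4  5  6
 C  5  4  4  4  3  3  4  4  5
 T  6  5  5  4  4  3  4  5  4

4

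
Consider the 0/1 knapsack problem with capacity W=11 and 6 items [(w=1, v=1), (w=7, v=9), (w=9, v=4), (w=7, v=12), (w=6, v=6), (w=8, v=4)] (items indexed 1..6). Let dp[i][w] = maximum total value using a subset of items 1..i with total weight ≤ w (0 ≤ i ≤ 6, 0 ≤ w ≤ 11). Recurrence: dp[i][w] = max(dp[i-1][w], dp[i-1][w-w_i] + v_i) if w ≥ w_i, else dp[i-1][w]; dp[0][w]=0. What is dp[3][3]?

1

i\w   0   1   2   3   4   5   6   7   8   9  10  11
  0   0   0   0   0   0   0   0   0   0   0   0   0
  1   0   1   1   1   1   1   1   1   1   1   1   1
  2   0   1   1   1   1   1   1   9  10  10  10  10
  3   0   1   1   1   1   1   1   9  10  10  10  10
  4   0   1   1   1   1   1   1  12  13  13  13  13
  5   0   1   1   1   1   1   6  12  13  13  13  13
  6   0   1   1   1   1   1   6  12  13  13  13  13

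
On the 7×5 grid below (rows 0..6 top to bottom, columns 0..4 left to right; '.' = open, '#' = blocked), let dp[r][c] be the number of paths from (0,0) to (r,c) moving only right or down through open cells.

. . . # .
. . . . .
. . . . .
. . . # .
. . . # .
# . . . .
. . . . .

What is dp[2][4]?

12

r\c   0   1   2   3   4
  0   1   1   1   0   0
  1   1   2   3   3   3
  2   1   3   6   9  12
  3   1   4  10   0  12
  4   1   5  15   0  12
  5   0   5  20  20  32
  6   0   5  25  45  77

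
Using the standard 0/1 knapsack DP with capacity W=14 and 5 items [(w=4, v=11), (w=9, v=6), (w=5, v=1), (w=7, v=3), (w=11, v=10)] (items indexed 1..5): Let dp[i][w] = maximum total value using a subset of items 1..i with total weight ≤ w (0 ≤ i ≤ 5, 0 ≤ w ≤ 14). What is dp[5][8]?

i\w   0   1   2   3   4   5   6   7   8   9  10  11  12  13  14
  0   0   0   0   0   0   0   0   0   0   0   0   0   0   0   0
  1   0   0   0   0  11  11  11  11  11  11  11  11  11  11  11
  2   0   0   0   0  11  11  11  11  11  11  11  11  11  17  17
  3   0   0   0   0  11  11  11  11  11  12  12  12  12  17  17
  4   0   0   0   0  11  11  11  11  11  12  12  14  14  17  17
  5   0   0   0   0  11  11  11  11  11  12  12  14  14  17  17

11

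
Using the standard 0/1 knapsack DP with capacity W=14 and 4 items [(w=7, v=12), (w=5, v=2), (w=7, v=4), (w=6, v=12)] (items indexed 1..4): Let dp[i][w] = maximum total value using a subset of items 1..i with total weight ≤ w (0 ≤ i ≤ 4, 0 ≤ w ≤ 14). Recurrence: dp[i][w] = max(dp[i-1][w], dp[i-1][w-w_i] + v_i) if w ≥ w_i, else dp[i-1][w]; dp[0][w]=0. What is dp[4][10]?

12

i\w   0   1   2   3   4   5   6   7   8   9  10  11  12  13  14
  0   0   0   0   0   0   0   0   0   0   0   0   0   0   0   0
  1   0   0   0   0   0   0   0  12  12  12  12  12  12  12  12
  2   0   0   0   0   0   2   2  12  12  12  12  12  14  14  14
  3   0   0   0   0   0   2   2  12  12  12  12  12  14  14  16
  4   0   0   0   0   0   2  12  12  12  12  12  14  14  24  24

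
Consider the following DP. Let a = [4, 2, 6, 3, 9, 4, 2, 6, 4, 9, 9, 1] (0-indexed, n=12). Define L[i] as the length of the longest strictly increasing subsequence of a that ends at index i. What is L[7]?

4

   i    0    1    2    3    4    5    6    7    8    9   10   11
a[i]    4    2    6    3    9    4    2    6    4    9    9    1
L[i]    1    1    2    2    3    3    1    4    3    5    5    1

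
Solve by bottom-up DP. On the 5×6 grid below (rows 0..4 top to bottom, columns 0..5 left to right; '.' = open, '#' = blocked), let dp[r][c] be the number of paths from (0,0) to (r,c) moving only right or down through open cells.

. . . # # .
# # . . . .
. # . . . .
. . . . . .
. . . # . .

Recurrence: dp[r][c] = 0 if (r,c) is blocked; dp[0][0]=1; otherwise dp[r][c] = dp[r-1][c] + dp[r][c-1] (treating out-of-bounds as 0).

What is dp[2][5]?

4

r\c   0   1   2   3   4   5
  0   1   1   1   0   0   0
  1   0   0   1   1   1   1
  2   0   0   1   2   3   4
  3   0   0   1   3   6  10
  4   0   0   1   0   6  16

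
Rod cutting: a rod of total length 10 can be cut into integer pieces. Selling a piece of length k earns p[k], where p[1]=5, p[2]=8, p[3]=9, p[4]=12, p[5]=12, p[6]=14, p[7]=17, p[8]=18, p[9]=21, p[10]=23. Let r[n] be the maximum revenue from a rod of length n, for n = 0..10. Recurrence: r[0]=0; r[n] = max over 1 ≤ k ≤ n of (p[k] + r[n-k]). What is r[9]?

45

   n    0    1    2    3    4    5    6    7    8    9   10
r[n]    0    5   10   15   20   25   30   35   40   45   50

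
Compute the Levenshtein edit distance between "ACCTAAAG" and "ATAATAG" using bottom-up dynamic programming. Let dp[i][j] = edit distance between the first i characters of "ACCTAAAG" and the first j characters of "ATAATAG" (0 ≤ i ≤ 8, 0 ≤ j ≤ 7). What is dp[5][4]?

3

   ''  A  T  A  A  T  A  G
''  0  1  2  3  4  5  6  7
 A  1  0  1  2  3  4  5  6
 C  2  1  1  2  3  4  5  6
 C  3  2  2  2  3  4  5  6
 T  4  3  2  3  3  3  4  5
 A  5  4  3  2  3  4  3  4
 A  6  5  4  3  2  3  4  4
 A  7  6  5  4  3  3  3  4
 G  8  7  6  5  4  4  4  3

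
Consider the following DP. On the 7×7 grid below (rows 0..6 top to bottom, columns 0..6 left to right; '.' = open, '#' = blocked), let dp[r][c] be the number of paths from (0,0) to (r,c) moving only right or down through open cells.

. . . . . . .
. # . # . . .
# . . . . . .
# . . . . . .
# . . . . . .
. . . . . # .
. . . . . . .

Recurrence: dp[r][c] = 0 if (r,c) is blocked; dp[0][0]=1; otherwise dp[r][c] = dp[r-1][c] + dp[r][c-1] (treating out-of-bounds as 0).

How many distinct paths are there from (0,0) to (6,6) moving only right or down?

r\c   0   1   2   3   4   5   6
  0   1   1   1   1   1   1   1
  1   1   0   1   0   1   2   3
  2   0   0   1   1   2   4   7
  3   0   0   1   2   4   8  15
  4   0   0   1   3   7  15  30
  5   0   0   1   4  11   0  30
  6   0   0   1   5  16  16  46

46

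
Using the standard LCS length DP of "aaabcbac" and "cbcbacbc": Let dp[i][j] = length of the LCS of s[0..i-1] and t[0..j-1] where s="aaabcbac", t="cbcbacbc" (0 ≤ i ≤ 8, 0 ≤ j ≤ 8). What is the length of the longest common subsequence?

5

   ''  c  b  c  b  a  c  b  c
''  0  0  0  0  0  0  0  0  0
 a  0  0  0  0  0  1  1  1  1
 a  0  0  0  0  0  1  1  1  1
 a  0  0  0  0  0  1  1  1  1
 b  0  0  1  1  1  1  1  2  2
 c  0  1  1  2  2  2  2  2  3
 b  0  1  2  2  3  3  3  3  3
 a  0  1  2  2  3  4  4  4  4
 c  0  1  2  3  3  4  5  5  5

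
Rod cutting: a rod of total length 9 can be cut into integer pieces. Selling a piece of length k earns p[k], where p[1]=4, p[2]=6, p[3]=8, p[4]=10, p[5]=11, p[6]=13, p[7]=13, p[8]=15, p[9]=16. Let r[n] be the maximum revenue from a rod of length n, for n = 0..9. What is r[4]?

16

   n    0    1    2    3    4    5    6    7    8    9
r[n]    0    4    8   12   16   20   24   28   32   36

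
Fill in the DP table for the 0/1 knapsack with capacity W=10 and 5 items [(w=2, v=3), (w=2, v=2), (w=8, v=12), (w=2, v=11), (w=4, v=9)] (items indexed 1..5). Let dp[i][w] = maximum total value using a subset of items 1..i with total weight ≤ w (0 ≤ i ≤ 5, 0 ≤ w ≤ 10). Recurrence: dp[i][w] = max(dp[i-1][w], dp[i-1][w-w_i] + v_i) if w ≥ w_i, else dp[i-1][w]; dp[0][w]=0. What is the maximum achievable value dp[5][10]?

25

i\w   0   1   2   3   4   5   6   7   8   9  10
  0   0   0   0   0   0   0   0   0   0   0   0
  1   0   0   3   3   3   3   3   3   3   3   3
  2   0   0   3   3   5   5   5   5   5   5   5
  3   0   0   3   3   5   5   5   5  12  12  15
  4   0   0  11  11  14  14  16  16  16  16  23
  5   0   0  11  11  14  14  20  20  23  23  25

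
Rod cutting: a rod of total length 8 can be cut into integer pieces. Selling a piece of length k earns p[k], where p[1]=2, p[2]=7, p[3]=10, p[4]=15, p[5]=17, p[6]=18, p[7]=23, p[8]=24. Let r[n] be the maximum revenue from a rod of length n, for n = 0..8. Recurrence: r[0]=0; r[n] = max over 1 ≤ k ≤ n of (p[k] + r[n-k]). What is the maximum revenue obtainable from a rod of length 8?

30

   n    0    1    2    3    4    5    6    7    8
r[n]    0    2    7   10   15   17   22   25   30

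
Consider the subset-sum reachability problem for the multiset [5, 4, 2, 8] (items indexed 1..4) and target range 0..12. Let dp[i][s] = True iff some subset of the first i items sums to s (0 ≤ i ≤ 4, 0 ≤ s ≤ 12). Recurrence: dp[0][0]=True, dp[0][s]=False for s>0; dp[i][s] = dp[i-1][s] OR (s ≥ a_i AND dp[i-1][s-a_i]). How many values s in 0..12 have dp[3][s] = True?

i\s   0   1   2   3   4   5   6   7   8   9  10  11  12
  0   T   F   F   F   F   F   F   F   F   F   F   F   F
  1   T   F   F   F   F   T   F   F   F   F   F   F   F
  2   T   F   F   F   T   T   F   F   F   T   F   F   F
  3   T   F   T   F   T   T   T   T   F   T   F   T   F
  4   T   F   T   F   T   T   T   T   T   T   T   T   T

8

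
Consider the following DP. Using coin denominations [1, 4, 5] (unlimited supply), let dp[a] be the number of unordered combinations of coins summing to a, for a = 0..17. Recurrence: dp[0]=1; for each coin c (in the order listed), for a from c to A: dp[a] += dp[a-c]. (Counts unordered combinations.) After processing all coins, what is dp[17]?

after  coin     0     1     2     3     4     5     6     7     8     9    10    11    12    13    14    15    16    17
          1     1     1     1     1     1     1     1     1     1     1     1     1     1     1     1     1     1     1
          4     1     1     1     1     2     2     2     2     3     3     3     3     4     4     4     4     5     5
          5     1     1     1     1     2     3     3     3     4     5     6     6     7     8     9    10    11    12

12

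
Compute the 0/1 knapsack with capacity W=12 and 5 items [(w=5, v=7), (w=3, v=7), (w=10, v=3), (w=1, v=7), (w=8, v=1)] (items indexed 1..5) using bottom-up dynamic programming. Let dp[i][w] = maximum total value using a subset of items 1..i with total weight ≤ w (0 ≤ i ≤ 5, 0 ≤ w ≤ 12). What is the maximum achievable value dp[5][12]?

21

i\w   0   1   2   3   4   5   6   7   8   9  10  11  12
  0   0   0   0   0   0   0   0   0   0   0   0   0   0
  1   0   0   0   0   0   7   7   7   7   7   7   7   7
  2   0   0   0   7   7   7   7   7  14  14  14  14  14
  3   0   0   0   7   7   7   7   7  14  14  14  14  14
  4   0   7   7   7  14  14  14  14  14  21  21  21  21
  5   0   7   7   7  14  14  14  14  14  21  21  21  21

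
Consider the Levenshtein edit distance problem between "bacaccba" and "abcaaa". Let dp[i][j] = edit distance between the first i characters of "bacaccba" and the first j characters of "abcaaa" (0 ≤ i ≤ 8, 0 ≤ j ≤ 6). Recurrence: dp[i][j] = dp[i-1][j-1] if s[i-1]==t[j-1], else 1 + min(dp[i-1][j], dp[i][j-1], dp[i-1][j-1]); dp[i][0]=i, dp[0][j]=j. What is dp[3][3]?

   ''  a  b  c  a  a  a
''  0  1  2  3  4  5  6
 b  1  1  1  2  3  4  5
 a  2  1  2  2  2  3  4
 c  3  2  2  2  3  3  4
 a  4  3  3  3  2  3  3
 c  5  4  4  3  3  3  4
 c  6  5  5  4  4  4  4
 b  7  6  5  5  5  5  5
 a  8  7  6  6  5  5  5

2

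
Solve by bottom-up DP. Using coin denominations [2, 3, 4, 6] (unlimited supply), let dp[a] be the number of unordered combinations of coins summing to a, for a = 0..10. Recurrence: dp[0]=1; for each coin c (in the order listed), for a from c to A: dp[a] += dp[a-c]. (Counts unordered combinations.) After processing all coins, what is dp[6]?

4

after  coin     0     1     2     3     4     5     6     7     8     9    10
          2     1     0     1     0     1     0     1     0     1     0     1
          3     1     0     1     1     1     1     2     1     2     2     2
          4     1     0     1     1     2     1     3     2     4     3     5
          6     1     0     1     1     2     1     4     2     5     4     7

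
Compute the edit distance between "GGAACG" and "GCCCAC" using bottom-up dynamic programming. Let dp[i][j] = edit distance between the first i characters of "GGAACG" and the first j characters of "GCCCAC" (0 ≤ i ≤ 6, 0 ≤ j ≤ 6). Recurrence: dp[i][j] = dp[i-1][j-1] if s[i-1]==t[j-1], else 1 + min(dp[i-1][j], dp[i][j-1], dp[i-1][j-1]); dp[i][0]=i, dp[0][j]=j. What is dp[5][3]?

   ''  G  C  C  C  A  C
''  0  1  2  3  4  5  6
 G  1  0  1  2  3  4  5
 G  2  1  1  2  3  4  5
 A  3  2  2  2  3  3  4
 A  4  3  3  3  3  3  4
 C  5  4  3  3  3  4  3
 G  6  5  4  4  4  4  4

3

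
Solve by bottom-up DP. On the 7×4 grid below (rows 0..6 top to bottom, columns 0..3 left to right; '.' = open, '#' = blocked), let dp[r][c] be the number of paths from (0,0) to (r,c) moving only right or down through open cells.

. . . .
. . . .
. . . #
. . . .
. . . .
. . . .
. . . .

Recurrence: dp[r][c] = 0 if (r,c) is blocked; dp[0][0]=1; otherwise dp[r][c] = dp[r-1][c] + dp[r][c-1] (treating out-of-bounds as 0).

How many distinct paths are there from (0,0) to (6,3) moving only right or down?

74

r\c   0   1   2   3
  0   1   1   1   1
  1   1   2   3   4
  2   1   3   6   0
  3   1   4  10  10
  4   1   5  15  25
  5   1   6  21  46
  6   1   7  28  74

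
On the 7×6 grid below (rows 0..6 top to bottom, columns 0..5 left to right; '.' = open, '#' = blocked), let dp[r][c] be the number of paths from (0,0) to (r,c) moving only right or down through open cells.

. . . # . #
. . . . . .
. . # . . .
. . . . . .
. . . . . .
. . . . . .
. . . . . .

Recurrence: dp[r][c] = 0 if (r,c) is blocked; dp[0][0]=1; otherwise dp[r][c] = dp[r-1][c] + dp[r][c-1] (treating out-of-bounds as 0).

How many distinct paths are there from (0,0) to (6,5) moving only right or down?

224

r\c   0   1   2   3   4   5
  0   1   1   1   0   0   0
  1   1   2   3   3   3   3
  2   1   3   0   3   6   9
  3   1   4   4   7  13  22
  4   1   5   9  16  29  51
  5   1   6  15  31  60 111
  6   1   7  22  53 113 224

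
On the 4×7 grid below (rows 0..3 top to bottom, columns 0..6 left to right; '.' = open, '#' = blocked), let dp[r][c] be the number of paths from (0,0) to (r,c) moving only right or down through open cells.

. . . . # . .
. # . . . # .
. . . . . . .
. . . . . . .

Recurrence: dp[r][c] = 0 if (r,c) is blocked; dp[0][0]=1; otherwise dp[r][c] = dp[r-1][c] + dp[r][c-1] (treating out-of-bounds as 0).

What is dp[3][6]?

r\c   0   1   2   3   4   5   6
  0   1   1   1   1   0   0   0
  1   1   0   1   2   2   0   0
  2   1   1   2   4   6   6   6
  3   1   2   4   8  14  20  26

26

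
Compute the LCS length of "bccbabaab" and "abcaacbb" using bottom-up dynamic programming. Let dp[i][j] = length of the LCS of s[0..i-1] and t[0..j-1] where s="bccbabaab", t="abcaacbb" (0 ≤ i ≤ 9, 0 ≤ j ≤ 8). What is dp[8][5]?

   ''  a  b  c  a  a  c  b  b
''  0  0  0  0  0  0  0  0  0
 b  0  0  1  1  1  1  1  1  1
 c  0  0  1  2  2  2  2  2  2
 c  0  0  1  2  2  2  3  3  3
 b  0  0  1  2  2  2  3  4  4
 a  0  1  1  2  3  3  3  4  4
 b  0  1  2  2  3  3  3  4  5
 a  0  1  2  2  3  4  4  4  5
 a  0  1  2  2  3  4  4  4  5
 b  0  1  2  2  3  4  4  5  5

4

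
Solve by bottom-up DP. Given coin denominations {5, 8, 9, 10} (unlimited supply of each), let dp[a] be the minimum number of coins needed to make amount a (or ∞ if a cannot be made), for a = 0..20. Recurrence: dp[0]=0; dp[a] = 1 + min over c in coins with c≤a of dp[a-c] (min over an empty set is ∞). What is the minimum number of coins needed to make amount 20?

 a  0  1  2  3  4  5  6  7  8  9 10 11 12 13 14 15 16 17 18 19 20
dp  0  -  -  -  -  1  -  -  1  1  1  -  -  2  2  2  2  2  2  2  2
(- denotes ∞ / unreachable)

2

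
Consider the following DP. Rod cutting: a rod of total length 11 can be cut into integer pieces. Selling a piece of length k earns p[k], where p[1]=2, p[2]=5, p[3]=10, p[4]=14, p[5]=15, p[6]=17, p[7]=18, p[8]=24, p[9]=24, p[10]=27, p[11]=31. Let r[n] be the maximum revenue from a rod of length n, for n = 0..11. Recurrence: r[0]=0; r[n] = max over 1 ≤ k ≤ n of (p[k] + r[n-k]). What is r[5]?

   n    0    1    2    3    4    5    6    7    8    9   10   11
r[n]    0    2    5   10   14   16   20   24   28   30   34   38

16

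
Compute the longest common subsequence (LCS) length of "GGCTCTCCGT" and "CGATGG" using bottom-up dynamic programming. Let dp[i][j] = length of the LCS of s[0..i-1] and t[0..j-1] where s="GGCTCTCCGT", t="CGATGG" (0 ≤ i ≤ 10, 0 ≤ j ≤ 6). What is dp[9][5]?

   ''  C  G  A  T  G  G
''  0  0  0  0  0  0  0
 G  0  0  1  1  1  1  1
 G  0  0  1  1  1  2  2
 C  0  1  1  1  1  2  2
 T  0  1  1  1  2  2  2
 C  0  1  1  1  2  2  2
 T  0  1  1  1  2  2  2
 C  0  1  1  1  2  2  2
 C  0  1  1  1  2  2  2
 G  0  1  2  2  2  3  3
 T  0  1  2  2  3  3  3

3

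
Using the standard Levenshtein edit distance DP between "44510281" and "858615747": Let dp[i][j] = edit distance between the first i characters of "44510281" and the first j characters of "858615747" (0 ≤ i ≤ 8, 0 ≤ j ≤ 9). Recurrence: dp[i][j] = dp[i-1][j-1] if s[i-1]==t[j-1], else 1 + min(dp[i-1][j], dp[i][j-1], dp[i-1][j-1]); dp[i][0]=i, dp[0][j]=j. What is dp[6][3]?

   ''  8  5  8  6  1  5  7  4  7
''  0  1  2  3  4  5  6  7  8  9
 4  1  1  2  3  4  5  6  7  7  8
 4  2  2  2  3  4  5  6  7  7  8
 5  3  3  2  3  4  5  5  6  7  8
 1  4  4  3  3  4  4  5  6  7  8
 0  5  5  4  4  4  5  5  6  7  8
 2  6  6  5  5  5  5  6  6  7  8
 8  7  6  6  5  6  6  6  7  7  8
 1  8  7  7  6  6  6  7  7  8  8

5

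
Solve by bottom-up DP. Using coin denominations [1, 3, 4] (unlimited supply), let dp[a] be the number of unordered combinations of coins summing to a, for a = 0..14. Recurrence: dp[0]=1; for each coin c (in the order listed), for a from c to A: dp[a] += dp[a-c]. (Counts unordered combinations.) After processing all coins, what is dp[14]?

13

after  coin     0     1     2     3     4     5     6     7     8     9    10    11    12    13    14
          1     1     1     1     1     1     1     1     1     1     1     1     1     1     1     1
          3     1     1     1     2     2     2     3     3     3     4     4     4     5     5     5
          4     1     1     1     2     3     3     4     5     6     7     8     9    11    12    13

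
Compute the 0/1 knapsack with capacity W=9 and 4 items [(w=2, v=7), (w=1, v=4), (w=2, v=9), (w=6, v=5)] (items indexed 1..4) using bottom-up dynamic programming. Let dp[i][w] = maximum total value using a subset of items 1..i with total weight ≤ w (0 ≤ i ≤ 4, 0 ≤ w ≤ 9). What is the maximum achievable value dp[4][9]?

i\w   0   1   2   3   4   5   6   7   8   9
  0   0   0   0   0   0   0   0   0   0   0
  1   0   0   7   7   7   7   7   7   7   7
  2   0   4   7  11  11  11  11  11  11  11
  3   0   4   9  13  16  20  20  20  20  20
  4   0   4   9  13  16  20  20  20  20  20

20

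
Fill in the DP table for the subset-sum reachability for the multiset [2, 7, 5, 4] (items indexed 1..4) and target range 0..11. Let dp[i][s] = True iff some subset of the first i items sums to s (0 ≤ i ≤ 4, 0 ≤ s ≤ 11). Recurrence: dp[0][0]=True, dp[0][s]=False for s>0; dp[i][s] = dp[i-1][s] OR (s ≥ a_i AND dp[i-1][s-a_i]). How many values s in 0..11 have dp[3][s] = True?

5

i\s   0   1   2   3   4   5   6   7   8   9  10  11
  0   T   F   F   F   F   F   F   F   F   F   F   F
  1   T   F   T   F   F   F   F   F   F   F   F   F
  2   T   F   T   F   F   F   F   T   F   T   F   F
  3   T   F   T   F   F   T   F   T   F   T   F   F
  4   T   F   T   F   T   T   T   T   F   T   F   T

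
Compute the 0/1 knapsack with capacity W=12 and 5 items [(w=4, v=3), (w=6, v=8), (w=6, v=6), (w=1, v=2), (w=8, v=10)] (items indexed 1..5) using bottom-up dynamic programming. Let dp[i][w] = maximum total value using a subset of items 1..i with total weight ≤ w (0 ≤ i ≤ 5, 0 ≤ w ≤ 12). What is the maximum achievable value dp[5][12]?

14

i\w   0   1   2   3   4   5   6   7   8   9  10  11  12
  0   0   0   0   0   0   0   0   0   0   0   0   0   0
  1   0   0   0   0   3   3   3   3   3   3   3   3   3
  2   0   0   0   0   3   3   8   8   8   8  11  11  11
  3   0   0   0   0   3   3   8   8   8   8  11  11  14
  4   0   2   2   2   3   5   8  10  10  10  11  13  14
  5   0   2   2   2   3   5   8  10  10  12  12  13  14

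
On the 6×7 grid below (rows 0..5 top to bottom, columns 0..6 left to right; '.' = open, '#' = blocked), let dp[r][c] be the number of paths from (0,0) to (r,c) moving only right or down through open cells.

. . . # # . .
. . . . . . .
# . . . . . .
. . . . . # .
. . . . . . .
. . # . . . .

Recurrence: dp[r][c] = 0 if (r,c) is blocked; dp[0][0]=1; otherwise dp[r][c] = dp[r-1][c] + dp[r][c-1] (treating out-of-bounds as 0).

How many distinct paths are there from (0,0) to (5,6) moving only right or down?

191

r\c   0   1   2   3   4   5   6
  0   1   1   1   0   0   0   0
  1   1   2   3   3   3   3   3
  2   0   2   5   8  11  14  17
  3   0   2   7  15  26   0  17
  4   0   2   9  24  50  50  67
  5   0   2   0  24  74 124 191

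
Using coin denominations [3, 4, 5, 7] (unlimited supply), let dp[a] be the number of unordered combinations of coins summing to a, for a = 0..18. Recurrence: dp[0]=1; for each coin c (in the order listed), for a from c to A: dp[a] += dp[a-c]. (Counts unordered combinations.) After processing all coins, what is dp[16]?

after  coin     0     1     2     3     4     5     6     7     8     9    10    11    12    13    14    15    16    17    18
          3     1     0     0     1     0     0     1     0     0     1     0     0     1     0     0     1     0     0     1
          4     1     0     0     1     1     0     1     1     1     1     1     1     2     1     1     2     2     1     2
          5     1     0     0     1     1     1     1     1     2     2     2     2     3     3     3     4     4     4     5
          7     1     0     0     1     1     1     1     2     2     2     3     3     4     4     5     6     6     7     8

6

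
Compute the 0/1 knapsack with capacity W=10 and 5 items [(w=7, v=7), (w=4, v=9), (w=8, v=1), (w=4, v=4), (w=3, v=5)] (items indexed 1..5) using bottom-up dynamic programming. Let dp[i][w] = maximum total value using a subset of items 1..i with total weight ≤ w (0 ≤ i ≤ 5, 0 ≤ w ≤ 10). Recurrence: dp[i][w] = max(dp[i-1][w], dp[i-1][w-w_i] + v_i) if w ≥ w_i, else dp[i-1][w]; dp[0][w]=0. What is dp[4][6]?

i\w   0   1   2   3   4   5   6   7   8   9  10
  0   0   0   0   0   0   0   0   0   0   0   0
  1   0   0   0   0   0   0   0   7   7   7   7
  2   0   0   0   0   9   9   9   9   9   9   9
  3   0   0   0   0   9   9   9   9   9   9   9
  4   0   0   0   0   9   9   9   9  13  13  13
  5   0   0   0   5   9   9   9  14  14  14  14

9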